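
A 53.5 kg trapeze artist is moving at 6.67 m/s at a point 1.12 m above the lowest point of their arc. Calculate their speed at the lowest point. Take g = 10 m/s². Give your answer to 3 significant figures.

By conservation of mechanical energy, ½mv₀² + mgh = ½mv²
v² = v₀² + 2gh = (6.67)² + 2(10)(1.12) = 66.889
v = √66.889 = 8.179 m/s

v = 8.18 m/s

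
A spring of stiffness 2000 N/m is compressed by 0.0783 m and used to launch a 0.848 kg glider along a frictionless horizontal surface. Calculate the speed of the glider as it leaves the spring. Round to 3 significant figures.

v = 3.80 m/s

Spring PE converts entirely to kinetic energy: ½kx² = ½mv²
v = x√(k/m) = 0.0783 × √(2000/0.848) = 3.803 m/s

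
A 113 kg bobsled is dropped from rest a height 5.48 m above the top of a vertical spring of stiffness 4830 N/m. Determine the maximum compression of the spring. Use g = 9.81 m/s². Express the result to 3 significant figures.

x = 1.83 m

Let x be the compression. The total drop is H + x, and the bobsled is instantaneously at rest at max compression, so energy conservation gives:
mg(H + x) = ½kx²
½(4830)x² − (113)(9.81)x − (113)(9.81)(5.48) = 0
2415x² − 1109x − 6075 = 0
x = [1109 + √(1.229e+06 + 5.8682e+07)]/(2 × 2415) = 1.832 m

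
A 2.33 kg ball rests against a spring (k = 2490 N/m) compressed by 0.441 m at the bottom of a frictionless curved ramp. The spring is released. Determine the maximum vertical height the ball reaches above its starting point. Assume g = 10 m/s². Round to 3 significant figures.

All spring PE becomes gravitational PE at the highest point: ½kx² = mgh
h = kx²/(2mg) = (2490)(0.441)²/(2 × 2.33 × 10) = 10.39 m

h = 10.4 m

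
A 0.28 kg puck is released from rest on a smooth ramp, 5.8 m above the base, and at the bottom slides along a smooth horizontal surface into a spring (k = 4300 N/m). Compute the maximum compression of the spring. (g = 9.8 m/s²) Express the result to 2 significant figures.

x = 0.086 m

Energy conservation (no friction) from release to max compression: mgh = ½kx²
x = √(2mgh/k) = √(2 × 0.28 × 9.8 × 5.8 / 4300) = 0.08604 m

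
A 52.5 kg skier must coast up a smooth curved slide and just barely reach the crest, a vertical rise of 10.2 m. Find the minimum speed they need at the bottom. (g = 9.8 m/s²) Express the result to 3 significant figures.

v = 14.1 m/s

At the top they are momentarily at rest, so all KE converts to PE: ½mv² = mgh
v = √(2gh) = √(2 × 9.8 × 10.2) = 14.14 m/s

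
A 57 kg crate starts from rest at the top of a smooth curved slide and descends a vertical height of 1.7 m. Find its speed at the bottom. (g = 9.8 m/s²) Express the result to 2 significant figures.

v = 5.8 m/s

By conservation of mechanical energy, mgh = ½mv²
The mass cancels from both sides.
v = √(2gh) = √(2 × 9.8 × 1.7) = √33.320 = 5.772 m/s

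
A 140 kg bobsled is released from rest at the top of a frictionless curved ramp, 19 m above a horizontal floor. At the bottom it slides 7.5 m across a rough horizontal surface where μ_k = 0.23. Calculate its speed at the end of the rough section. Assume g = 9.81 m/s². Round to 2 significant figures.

v = 18 m/s

Energy at the top = energy at the end + work done against friction:
mgh = ½mv² + μ_k m g d
W_f = μ_k mg d = (0.23)(140)(9.81)(7.5) = 2369 J
½mv² = mgh − W_f = 26095 − 2369 = 23725 J
v = √(2 × 23725/140) = 18.41 m/s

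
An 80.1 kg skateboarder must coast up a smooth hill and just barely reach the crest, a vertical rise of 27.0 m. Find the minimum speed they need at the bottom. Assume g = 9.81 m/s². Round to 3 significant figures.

At the top they are momentarily at rest, so all KE converts to PE: ½mv² = mgh
v = √(2gh) = √(2 × 9.81 × 27.0) = 23.02 m/s

v = 23.0 m/s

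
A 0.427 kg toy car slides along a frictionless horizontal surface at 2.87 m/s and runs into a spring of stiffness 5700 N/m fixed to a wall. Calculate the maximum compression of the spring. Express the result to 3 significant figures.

Conservation of energy between contact and max compression: ½mv² = ½kx²
x = v√(m/k) = 2.87 × √(0.427/5700) = 0.02484 m

x = 0.0248 m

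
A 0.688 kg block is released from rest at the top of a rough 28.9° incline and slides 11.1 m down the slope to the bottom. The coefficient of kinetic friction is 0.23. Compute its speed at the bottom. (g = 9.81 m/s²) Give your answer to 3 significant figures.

Work–energy: mg(L sinθ) − μ_k(mg cosθ)L = ½mv²
mgh = mgL sinθ = (0.688)(9.81)(11.1)sin28.9° = 36.206 J
W_f = μ_k mg cosθ · L = (0.23)(0.688)(9.81)cos28.9°·11.1 = 15.09 J
½mv² = 36.206 − 15.09 = 21.121 J
v = √(2 × 21.121/0.688) = 7.836 m/s

v = 7.84 m/s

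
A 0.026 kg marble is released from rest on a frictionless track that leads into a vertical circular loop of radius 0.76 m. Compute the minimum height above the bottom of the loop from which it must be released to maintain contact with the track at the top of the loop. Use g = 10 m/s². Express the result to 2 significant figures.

h = 1.9 m

At the top, for minimum speed gravity alone supplies the centripetal force: mg = mv_top²/r ⇒ v_top² = gr = 7.600 m²/s²
Energy conservation from release height h to the top (height 2r): mgh = ½mv_top² + mg(2r)
h = v_top²/(2g) + 2r = r/2 + 2r = 5r/2 = 1.900 m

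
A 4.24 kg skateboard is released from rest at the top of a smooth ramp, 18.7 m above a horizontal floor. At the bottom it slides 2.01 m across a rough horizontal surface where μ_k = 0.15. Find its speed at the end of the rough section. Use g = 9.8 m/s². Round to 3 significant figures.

Applying the work–energy principle:
mgh = ½mv² + μ_k m g d
W_f = μ_k mg d = (0.15)(4.24)(9.8)(2.01) = 12.53 J
½mv² = mgh − W_f = 777.02 − 12.53 = 764.49 J
v = √(2 × 764.49/4.24) = 18.99 m/s

v = 19.0 m/s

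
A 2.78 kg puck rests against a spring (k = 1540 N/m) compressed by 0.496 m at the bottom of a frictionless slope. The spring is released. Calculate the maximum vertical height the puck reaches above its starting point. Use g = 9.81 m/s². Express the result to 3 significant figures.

h = 6.95 m

All spring PE becomes gravitational PE at the highest point: ½kx² = mgh
h = kx²/(2mg) = (1540)(0.496)²/(2 × 2.78 × 9.81) = 6.946 m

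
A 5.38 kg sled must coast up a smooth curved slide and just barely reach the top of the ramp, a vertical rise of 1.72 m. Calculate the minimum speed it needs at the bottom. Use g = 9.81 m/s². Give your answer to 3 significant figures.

At the top it is momentarily at rest, so all KE converts to PE: ½mv² = mgh
v = √(2gh) = √(2 × 9.81 × 1.72) = 5.809 m/s

v = 5.81 m/s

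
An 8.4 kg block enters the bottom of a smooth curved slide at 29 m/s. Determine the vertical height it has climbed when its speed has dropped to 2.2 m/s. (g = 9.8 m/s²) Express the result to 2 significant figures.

h = 43 m

Conservation of energy: ½mv₁² = ½mv₂² + mgh
h = (v₁² − v₂²)/(2g) = (29² − 2.2²)/(2 × 9.8) = 42.66 m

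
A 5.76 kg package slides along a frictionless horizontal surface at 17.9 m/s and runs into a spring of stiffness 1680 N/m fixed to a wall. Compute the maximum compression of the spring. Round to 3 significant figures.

At max compression the package is momentarily at rest: ½mv² = ½kx²
x = v√(m/k) = 17.9 × √(5.76/1680) = 1.048 m

x = 1.05 m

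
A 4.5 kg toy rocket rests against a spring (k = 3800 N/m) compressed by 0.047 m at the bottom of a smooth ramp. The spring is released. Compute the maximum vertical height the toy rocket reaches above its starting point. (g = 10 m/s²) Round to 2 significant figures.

h = 0.093 m

Energy conservation from release to the highest point: ½kx² = mgh
h = kx²/(2mg) = (3800)(0.047)²/(2 × 4.5 × 10) = 0.09327 m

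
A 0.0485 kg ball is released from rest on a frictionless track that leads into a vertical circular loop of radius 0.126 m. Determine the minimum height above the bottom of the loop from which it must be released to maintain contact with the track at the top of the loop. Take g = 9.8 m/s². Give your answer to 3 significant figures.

At the top, for minimum speed gravity alone supplies the centripetal force: mg = mv_top²/r ⇒ v_top² = gr = 1.235 m²/s²
Energy conservation from release height h to the top (height 2r): mgh = ½mv_top² + mg(2r)
h = v_top²/(2g) + 2r = r/2 + 2r = 5r/2 = 0.3150 m

h = 0.315 m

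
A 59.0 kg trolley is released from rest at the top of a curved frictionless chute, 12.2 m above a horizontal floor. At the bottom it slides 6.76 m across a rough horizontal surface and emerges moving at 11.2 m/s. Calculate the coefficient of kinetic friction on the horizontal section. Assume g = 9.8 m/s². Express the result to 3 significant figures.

μ_k = 0.858

Energy bookkeeping (friction removes W_f = μ_k N d):
mgh = ½mv² + μ_k m g d
mgh = 7054.0 J; ½mv² = 3700.5 J
W_f = 7054.0 − 3700.5 = 3354 J
μ_k = W_f/(mg·d) = 3354/(578.2 × 6.76) = 0.8580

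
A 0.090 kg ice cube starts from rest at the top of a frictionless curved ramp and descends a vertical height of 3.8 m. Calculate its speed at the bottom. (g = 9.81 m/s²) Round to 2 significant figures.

Energy conservation between the two points: mgh = ½mv²
v = √(2gh) = √(2 × 9.81 × 3.8) = √74.556 = 8.635 m/s

v = 8.6 m/s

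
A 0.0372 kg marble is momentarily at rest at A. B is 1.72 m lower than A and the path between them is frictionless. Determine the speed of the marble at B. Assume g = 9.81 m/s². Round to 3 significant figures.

v = 5.81 m/s

Energy conservation between the two points: mgh = ½mv²
The mass cancels from both sides.
v = √(2gh) = √(2 × 9.81 × 1.72) = √33.746 = 5.809 m/s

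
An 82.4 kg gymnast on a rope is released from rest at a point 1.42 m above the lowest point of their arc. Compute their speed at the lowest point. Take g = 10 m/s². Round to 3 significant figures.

Energy conservation between the two points: mgh = ½mv²
v = √(2gh) = √(2 × 10 × 1.42) = √28.400 = 5.329 m/s

v = 5.33 m/s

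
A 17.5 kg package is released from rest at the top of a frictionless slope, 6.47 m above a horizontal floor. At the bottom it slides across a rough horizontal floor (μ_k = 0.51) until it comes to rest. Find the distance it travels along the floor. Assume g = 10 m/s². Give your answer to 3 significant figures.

Energy at the top = energy at the end + work done against friction:
At rest all PE has been dissipated by friction: mgh = μ_k m g d
d = h/μ_k = 6.47/0.51 = 12.69 m

d = 12.7 m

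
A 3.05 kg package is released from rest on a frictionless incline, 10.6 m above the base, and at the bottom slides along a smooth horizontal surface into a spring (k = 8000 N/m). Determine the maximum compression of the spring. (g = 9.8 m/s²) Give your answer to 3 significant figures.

At max compression the package is momentarily at rest: mgh = ½kx²
x = √(2mgh/k) = √(2 × 3.05 × 9.8 × 10.6 / 8000) = 0.2814 m

x = 0.281 m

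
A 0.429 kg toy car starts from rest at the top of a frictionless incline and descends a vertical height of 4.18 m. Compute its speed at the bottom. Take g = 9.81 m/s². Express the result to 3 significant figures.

v = 9.06 m/s

Mechanical energy is conserved (no friction): mgh = ½mv²
The mass cancels from both sides.
v = √(2gh) = √(2 × 9.81 × 4.18) = √82.012 = 9.056 m/s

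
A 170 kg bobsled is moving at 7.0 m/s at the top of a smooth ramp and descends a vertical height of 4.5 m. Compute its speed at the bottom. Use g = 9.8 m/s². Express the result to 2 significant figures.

Mechanical energy is conserved (no friction): ½mv₀² + mgh = ½mv²
v² = v₀² + 2gh = (7.0)² + 2(9.8)(4.5) = 137.20
v = √137.20 = 11.71 m/s

v = 12 m/s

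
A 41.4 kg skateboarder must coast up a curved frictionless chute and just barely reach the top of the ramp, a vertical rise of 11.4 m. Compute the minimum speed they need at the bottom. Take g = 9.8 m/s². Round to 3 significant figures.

At the top they are momentarily at rest, so all KE converts to PE: ½mv² = mgh
v = √(2gh) = √(2 × 9.8 × 11.4) = 14.95 m/s

v = 14.9 m/s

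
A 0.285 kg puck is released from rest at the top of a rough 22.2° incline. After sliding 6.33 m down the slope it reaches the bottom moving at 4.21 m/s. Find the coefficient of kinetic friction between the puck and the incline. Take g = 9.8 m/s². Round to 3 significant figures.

The energy dissipated by friction is the PE lost minus the KE gained:
mgL sinθ = 6.6801 J; ½mv² = 2.5257 J
W_f = 6.6801 − 2.5257 = 4.154 J
μ_k = W_f/(mg cosθ · L) = 4.154/(2.586 × 6.33) = 0.2538

μ_k = 0.254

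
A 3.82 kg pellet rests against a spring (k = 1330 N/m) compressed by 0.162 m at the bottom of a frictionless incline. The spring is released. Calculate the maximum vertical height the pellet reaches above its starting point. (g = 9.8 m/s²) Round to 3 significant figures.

Energy conservation from release to the highest point: ½kx² = mgh
h = kx²/(2mg) = (1330)(0.162)²/(2 × 3.82 × 9.8) = 0.4662 m

h = 0.466 m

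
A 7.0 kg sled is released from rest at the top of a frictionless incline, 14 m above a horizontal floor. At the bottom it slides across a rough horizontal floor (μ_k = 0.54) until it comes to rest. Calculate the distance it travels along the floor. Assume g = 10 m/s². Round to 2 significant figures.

d = 26 m

Applying the work–energy principle:
At rest all PE has been dissipated by friction: mgh = μ_k m g d
d = h/μ_k = 14/0.54 = 25.93 m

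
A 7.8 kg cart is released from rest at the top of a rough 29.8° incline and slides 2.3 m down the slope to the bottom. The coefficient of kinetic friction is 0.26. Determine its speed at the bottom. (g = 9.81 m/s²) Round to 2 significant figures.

Taking the bottom as reference, mgh = ½mv² + μ_k N L with h = L sinθ, N = mg cosθ:
mgh = mgL sinθ = (7.8)(9.81)(2.3)sin29.8° = 87.463 J
W_f = μ_k mg cosθ · L = (0.26)(7.8)(9.81)cos29.8°·2.3 = 39.71 J
½mv² = 87.463 − 39.71 = 47.756 J
v = √(2 × 47.756/7.8) = 3.499 m/s

v = 3.5 m/s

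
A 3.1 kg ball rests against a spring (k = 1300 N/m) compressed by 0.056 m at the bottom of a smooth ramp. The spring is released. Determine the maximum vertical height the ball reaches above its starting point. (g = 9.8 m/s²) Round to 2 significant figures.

At maximum height the ball is at rest, so ½kx² = mgh
h = kx²/(2mg) = (1300)(0.056)²/(2 × 3.1 × 9.8) = 0.06710 m

h = 0.067 m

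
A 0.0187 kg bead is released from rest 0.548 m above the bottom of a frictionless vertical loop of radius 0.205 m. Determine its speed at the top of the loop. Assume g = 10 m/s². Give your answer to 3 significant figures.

v = 1.66 m/s

Energy conservation: mgh = ½mv_top² + mg(2r)
v_top² = 2g(h − 2r) = 2(10)(0.548 − 0.4100) = 2.760
v_top = 1.661 m/s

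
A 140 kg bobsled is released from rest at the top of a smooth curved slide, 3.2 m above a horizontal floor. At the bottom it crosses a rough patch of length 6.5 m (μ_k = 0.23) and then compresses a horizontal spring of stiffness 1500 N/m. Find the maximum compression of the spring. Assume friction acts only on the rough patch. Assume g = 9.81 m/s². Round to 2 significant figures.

Initial energy: E₁ = mgh = (140)(9.81)(3.2) = 4394.9 J
Friction removes W_f = μ_k mg d = (0.23)(140)(9.81)(6.5) = 2053 J
Energy reaching the spring: E = 4394.9 − 2053 = 2341.6 J
At max compression ½kx² = E ⇒ x = √(2E/k) = √(2 × 2341.6/1500) = 1.767 m

x = 1.8 m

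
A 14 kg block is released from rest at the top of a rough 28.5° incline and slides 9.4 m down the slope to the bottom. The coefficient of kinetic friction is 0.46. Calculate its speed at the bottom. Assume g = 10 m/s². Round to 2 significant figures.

Energy: mgh = ½mv² + W_f, with h = L sinθ and W_f = μ_k (mg cosθ) L
mgh = mgL sinθ = (14)(10)(9.4)sin28.5° = 627.94 J
W_f = μ_k mg cosθ · L = (0.46)(14)(10)cos28.5°·9.4 = 532.0 J
½mv² = 627.94 − 532.0 = 95.940 J
v = √(2 × 95.940/14) = 3.702 m/s

v = 3.7 m/s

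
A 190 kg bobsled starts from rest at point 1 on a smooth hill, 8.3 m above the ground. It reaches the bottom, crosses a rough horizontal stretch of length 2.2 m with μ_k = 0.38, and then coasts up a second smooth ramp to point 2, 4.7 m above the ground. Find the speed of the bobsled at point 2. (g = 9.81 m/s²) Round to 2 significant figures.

Energy at 1: mgh₁ = (190)(9.81)(8.3) = 15470 J
Friction loss: W_f = μ_k mg d = 1558 J
At 2: ½mv² + mgh₂ = mgh₁ − W_f
½mv² = 15470 − 1558 − 8760.3 = 5151.8 J
v = √(2 × 5151.8/190) = 7.364 m/s

v = 7.4 m/s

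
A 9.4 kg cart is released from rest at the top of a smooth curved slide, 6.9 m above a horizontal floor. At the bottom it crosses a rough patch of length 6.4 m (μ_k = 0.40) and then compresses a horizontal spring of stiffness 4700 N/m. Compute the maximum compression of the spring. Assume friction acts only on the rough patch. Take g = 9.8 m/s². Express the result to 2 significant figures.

x = 0.41 m

Initial energy: E₁ = mgh = (9.4)(9.8)(6.9) = 635.63 J
Friction removes W_f = μ_k mg d = (0.40)(9.4)(9.8)(6.4) = 235.8 J
Energy reaching the spring: E = 635.63 − 235.8 = 399.80 J
At max compression ½kx² = E ⇒ x = √(2E/k) = √(2 × 399.80/4700) = 0.4125 m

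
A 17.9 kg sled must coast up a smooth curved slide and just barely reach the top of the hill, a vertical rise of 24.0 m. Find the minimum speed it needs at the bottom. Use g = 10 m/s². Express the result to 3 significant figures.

At the top it is momentarily at rest, so all KE converts to PE: ½mv² = mgh
v = √(2gh) = √(2 × 10 × 24.0) = 21.91 m/s

v = 21.9 m/s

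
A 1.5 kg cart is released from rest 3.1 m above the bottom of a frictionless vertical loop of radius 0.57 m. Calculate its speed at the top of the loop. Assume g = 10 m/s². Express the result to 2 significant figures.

v = 6.3 m/s

Energy conservation: mgh = ½mv_top² + mg(2r)
v_top² = 2g(h − 2r) = 2(10)(3.1 − 1.140) = 39.20
v_top = 6.261 m/s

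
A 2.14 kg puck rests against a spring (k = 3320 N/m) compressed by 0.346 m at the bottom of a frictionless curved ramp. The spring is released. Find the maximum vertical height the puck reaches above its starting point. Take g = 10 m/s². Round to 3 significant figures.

h = 9.29 m

Energy conservation from release to the highest point: ½kx² = mgh
h = kx²/(2mg) = (3320)(0.346)²/(2 × 2.14 × 10) = 9.286 m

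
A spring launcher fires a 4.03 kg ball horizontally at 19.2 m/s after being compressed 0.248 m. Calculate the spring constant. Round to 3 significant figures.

k = 24200 N/m

Spring PE at full compression equals KE at release: ½kx² = ½mv²
k = mv²/x² = (4.03)(19.2)²/(0.248)² = 24155 N/m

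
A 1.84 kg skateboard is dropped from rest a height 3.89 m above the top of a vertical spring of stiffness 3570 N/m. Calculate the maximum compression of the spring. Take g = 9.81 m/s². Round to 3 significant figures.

x = 0.203 m

Measuring PE from the top of the relaxed spring, at max compression the skateboard has dropped H + x with zero KE, so:
mg(H + x) = ½kx²
½(3570)x² − (1.84)(9.81)x − (1.84)(9.81)(3.89) = 0
1785x² − 18.05x − 70.22 = 0
x = [18.05 + √(325.8 + 501343)]/(2 × 1785) = 0.2035 m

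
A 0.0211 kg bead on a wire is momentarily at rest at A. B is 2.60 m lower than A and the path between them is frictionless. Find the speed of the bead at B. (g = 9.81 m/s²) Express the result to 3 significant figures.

Energy conservation between the two points: mgh = ½mv²
v = √(2gh) = √(2 × 9.81 × 2.60) = √51.012 = 7.142 m/s

v = 7.14 m/s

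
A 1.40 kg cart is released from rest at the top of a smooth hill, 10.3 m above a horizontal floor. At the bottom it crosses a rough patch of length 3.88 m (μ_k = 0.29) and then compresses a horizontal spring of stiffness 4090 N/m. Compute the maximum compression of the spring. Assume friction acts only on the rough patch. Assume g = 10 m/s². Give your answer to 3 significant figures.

Initial energy: E₁ = mgh = (1.40)(10)(10.3) = 144.20 J
Friction removes W_f = μ_k mg d = (0.29)(1.40)(10)(3.88) = 15.75 J
Energy reaching the spring: E = 144.20 − 15.75 = 128.45 J
At max compression ½kx² = E ⇒ x = √(2E/k) = √(2 × 128.45/4090) = 0.2506 m

x = 0.251 m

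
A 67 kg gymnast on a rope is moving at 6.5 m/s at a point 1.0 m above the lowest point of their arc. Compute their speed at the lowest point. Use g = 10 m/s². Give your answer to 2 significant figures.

Energy conservation between the two points: ½mv₀² + mgh = ½mv²
The mass cancels from both sides.
v² = v₀² + 2gh = (6.5)² + 2(10)(1.0) = 62.250
v = √62.250 = 7.890 m/s

v = 7.9 m/s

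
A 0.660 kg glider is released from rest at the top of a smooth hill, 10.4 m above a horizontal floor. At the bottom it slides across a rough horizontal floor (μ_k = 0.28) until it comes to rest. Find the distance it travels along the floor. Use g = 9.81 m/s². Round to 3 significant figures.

d = 37.1 m

Energy at the top = energy at the end + work done against friction:
At rest all PE has been dissipated by friction: mgh = μ_k m g d
d = h/μ_k = 10.4/0.28 = 37.14 m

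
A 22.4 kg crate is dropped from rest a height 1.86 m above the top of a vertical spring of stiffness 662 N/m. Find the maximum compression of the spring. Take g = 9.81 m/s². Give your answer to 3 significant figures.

x = 1.49 m

Let x be the compression. The total drop is H + x, and the crate is instantaneously at rest at max compression, so energy conservation gives:
mg(H + x) = ½kx²
½(662)x² − (22.4)(9.81)x − (22.4)(9.81)(1.86) = 0
331.0x² − 219.7x − 408.7 = 0
x = [219.7 + √(48287 + 541150)]/(2 × 331.0) = 1.492 m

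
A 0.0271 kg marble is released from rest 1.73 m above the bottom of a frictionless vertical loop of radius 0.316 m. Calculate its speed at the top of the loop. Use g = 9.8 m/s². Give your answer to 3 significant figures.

v = 4.64 m/s

Energy conservation: mgh = ½mv_top² + mg(2r)
v_top² = 2g(h − 2r) = 2(9.8)(1.73 − 0.6320) = 21.52
v_top = 4.639 m/s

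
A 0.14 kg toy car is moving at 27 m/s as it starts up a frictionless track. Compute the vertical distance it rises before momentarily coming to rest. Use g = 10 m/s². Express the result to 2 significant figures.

Setting KE at the bottom equal to PE gained: ½mv² = mgh
h = v²/(2g) = 27²/(2 × 10) = 36.45 m

h = 36 m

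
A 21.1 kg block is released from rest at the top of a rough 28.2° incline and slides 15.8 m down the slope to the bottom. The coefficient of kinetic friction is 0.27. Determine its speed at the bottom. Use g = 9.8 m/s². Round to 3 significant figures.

v = 8.52 m/s

Energy: mgh = ½mv² + W_f, with h = L sinθ and W_f = μ_k (mg cosθ) L
mgh = mgL sinθ = (21.1)(9.8)(15.8)sin28.2° = 1543.9 J
W_f = μ_k mg cosθ · L = (0.27)(21.1)(9.8)cos28.2°·15.8 = 777.4 J
½mv² = 1543.9 − 777.4 = 766.46 J
v = √(2 × 766.46/21.1) = 8.524 m/s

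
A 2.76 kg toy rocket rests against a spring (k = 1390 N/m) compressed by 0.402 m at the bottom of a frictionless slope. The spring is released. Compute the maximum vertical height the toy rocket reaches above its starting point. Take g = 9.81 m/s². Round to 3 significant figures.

h = 4.15 m

At maximum height the toy rocket is at rest, so ½kx² = mgh
h = kx²/(2mg) = (1390)(0.402)²/(2 × 2.76 × 9.81) = 4.148 m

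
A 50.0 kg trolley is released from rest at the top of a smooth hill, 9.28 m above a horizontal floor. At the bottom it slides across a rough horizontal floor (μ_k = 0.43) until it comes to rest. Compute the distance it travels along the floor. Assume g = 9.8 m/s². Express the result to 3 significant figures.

d = 21.6 m

Energy at the top = energy at the end + work done against friction:
At rest all PE has been dissipated by friction: mgh = μ_k m g d
d = h/μ_k = 9.28/0.43 = 21.58 m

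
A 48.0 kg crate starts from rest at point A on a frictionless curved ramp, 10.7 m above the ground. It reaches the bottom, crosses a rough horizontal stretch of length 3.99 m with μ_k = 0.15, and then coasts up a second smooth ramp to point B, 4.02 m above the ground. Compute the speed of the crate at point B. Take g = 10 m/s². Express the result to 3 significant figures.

v = 11.0 m/s

Energy at A: mgh₁ = (48.0)(10)(10.7) = 5136.0 J
Friction loss: W_f = μ_k mg d = 287.3 J
At B: ½mv² + mgh₂ = mgh₁ − W_f
½mv² = 5136.0 − 287.3 − 1929.6 = 2919.1 J
v = √(2 × 2919.1/48.0) = 11.03 m/s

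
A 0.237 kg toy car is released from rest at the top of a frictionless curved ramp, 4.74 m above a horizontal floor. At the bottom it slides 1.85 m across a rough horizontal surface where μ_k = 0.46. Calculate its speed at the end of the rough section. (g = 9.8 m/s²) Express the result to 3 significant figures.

v = 8.73 m/s

Energy bookkeeping (friction removes W_f = μ_k N d):
mgh = ½mv² + μ_k m g d
W_f = μ_k mg d = (0.46)(0.237)(9.8)(1.85) = 1.977 J
½mv² = mgh − W_f = 11.009 − 1.977 = 9.0326 J
v = √(2 × 9.0326/0.237) = 8.731 m/s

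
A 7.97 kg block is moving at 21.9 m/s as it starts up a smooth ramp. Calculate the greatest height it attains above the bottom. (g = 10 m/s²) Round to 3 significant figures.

Setting KE at the bottom equal to PE gained: ½mv² = mgh
h = v²/(2g) = 21.9²/(2 × 10) = 23.98 m

h = 24.0 m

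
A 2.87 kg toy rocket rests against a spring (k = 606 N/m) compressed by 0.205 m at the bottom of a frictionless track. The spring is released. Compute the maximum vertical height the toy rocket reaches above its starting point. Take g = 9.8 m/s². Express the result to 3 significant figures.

h = 0.453 m

Energy conservation from release to the highest point: ½kx² = mgh
h = kx²/(2mg) = (606)(0.205)²/(2 × 2.87 × 9.8) = 0.4527 m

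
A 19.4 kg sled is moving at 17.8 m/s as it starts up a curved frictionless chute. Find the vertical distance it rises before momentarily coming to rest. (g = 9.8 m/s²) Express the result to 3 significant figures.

h = 16.2 m

Setting KE at the bottom equal to PE gained: ½mv² = mgh
h = v²/(2g) = 17.8²/(2 × 9.8) = 16.17 m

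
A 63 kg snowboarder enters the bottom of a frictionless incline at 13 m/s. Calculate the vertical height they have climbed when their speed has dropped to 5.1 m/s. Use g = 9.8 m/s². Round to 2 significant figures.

Conservation of energy: ½mv₁² = ½mv₂² + mgh
h = (v₁² − v₂²)/(2g) = (13² − 5.1²)/(2 × 9.8) = 7.295 m

h = 7.3 m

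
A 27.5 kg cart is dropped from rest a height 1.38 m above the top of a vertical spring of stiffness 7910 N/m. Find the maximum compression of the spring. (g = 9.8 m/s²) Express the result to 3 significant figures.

Measuring PE from the top of the relaxed spring, at max compression the cart has dropped H + x with zero KE, so:
mg(H + x) = ½kx²
½(7910)x² − (27.5)(9.8)x − (27.5)(9.8)(1.38) = 0
3955x² − 269.5x − 371.9 = 0
x = [269.5 + √(72630 + 5.8836e+06)]/(2 × 3955) = 0.3426 m

x = 0.343 m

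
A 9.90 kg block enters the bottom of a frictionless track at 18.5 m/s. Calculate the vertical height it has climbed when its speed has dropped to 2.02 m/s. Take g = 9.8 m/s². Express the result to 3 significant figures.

Conservation of energy: ½mv₁² = ½mv₂² + mgh
h = (v₁² − v₂²)/(2g) = (18.5² − 2.02²)/(2 × 9.8) = 17.25 m

h = 17.3 m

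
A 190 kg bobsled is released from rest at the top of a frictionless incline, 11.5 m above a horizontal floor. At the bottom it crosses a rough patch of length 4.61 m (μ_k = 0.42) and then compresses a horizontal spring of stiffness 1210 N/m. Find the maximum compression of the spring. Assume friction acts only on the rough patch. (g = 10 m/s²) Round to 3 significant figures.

x = 5.48 m

Initial energy: E₁ = mgh = (190)(10)(11.5) = 21850 J
Friction removes W_f = μ_k mg d = (0.42)(190)(10)(4.61) = 3679 J
Energy reaching the spring: E = 21850 − 3679 = 18171 J
At max compression ½kx² = E ⇒ x = √(2E/k) = √(2 × 18171/1210) = 5.480 m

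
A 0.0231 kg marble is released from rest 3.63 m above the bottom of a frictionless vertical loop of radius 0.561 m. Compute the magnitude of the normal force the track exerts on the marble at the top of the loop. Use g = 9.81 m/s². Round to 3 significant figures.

Energy from release to top (height 2r): mgh = ½mv_top² + mg(2r)
v_top² = 2g(h − 2r) = 2(9.81)(3.63 − 1.122) = 49.207 m²/s²
At the top, both N and weight point toward the centre: N + mg = mv_top²/r
N = m(v_top²/r − g) = 0.0231(49.207/0.561 − 9.81) = 1.800 N

N = 1.80 N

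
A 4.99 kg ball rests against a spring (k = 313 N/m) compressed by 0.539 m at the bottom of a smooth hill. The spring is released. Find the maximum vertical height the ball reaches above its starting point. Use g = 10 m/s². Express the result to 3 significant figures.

All spring PE becomes gravitational PE at the highest point: ½kx² = mgh
h = kx²/(2mg) = (313)(0.539)²/(2 × 4.99 × 10) = 0.9112 m

h = 0.911 m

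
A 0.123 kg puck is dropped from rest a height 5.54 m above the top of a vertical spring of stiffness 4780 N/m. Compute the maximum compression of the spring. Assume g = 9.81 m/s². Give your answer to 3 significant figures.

Take the reference level at the top of the uncompressed spring. At max compression the puck has fallen H + x and is momentarily at rest:
mg(H + x) = ½kx²
½(4780)x² − (0.123)(9.81)x − (0.123)(9.81)(5.54) = 0
2390x² − 1.207x − 6.685 = 0
x = [1.207 + √(1.456 + 63906)]/(2 × 2390) = 0.05314 m

x = 0.0531 m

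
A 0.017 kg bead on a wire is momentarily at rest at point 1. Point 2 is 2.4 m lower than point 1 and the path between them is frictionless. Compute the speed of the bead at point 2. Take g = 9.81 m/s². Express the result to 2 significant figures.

Mechanical energy is conserved (no friction): mgh = ½mv²
v = √(2gh) = √(2 × 9.81 × 2.4) = √47.088 = 6.862 m/s

v = 6.9 m/s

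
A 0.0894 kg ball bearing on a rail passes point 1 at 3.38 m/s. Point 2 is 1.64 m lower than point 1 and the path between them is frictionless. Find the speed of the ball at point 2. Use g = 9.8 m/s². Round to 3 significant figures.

Energy conservation between the two points: ½mv₀² + mgh = ½mv²
v² = v₀² + 2gh = (3.38)² + 2(9.8)(1.64) = 43.568
v = √43.568 = 6.601 m/s

v = 6.60 m/s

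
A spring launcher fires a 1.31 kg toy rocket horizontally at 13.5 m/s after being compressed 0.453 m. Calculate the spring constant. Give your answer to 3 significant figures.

k = 1160 N/m

Energy stored in the spring equals the launch KE: ½kx² = ½mv²
k = mv²/x² = (1.31)(13.5)²/(0.453)² = 1163 N/m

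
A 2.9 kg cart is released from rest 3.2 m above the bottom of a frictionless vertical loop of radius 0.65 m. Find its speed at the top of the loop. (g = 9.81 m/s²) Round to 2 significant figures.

Energy conservation: mgh = ½mv_top² + mg(2r)
v_top² = 2g(h − 2r) = 2(9.81)(3.2 − 1.300) = 37.28
v_top = 6.106 m/s

v = 6.1 m/s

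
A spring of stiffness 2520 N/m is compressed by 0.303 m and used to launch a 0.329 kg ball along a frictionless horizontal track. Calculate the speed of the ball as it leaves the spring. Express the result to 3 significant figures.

Conservation of energy: ½kx² = ½mv²
v = x√(k/m) = 0.303 × √(2520/0.329) = 26.52 m/s

v = 26.5 m/s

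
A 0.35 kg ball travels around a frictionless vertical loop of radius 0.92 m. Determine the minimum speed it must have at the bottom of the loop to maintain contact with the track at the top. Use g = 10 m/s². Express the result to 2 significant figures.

v = 6.8 m/s

At the top: mg = mv_top²/r ⇒ v_top² = gr = 9.200 m²/s²
Energy from bottom to top (height 2r): ½mv_bot² = ½mv_top² + mg(2r)
v_bot² = gr + 4gr = 5gr = 46.00
v_bot = √(5gr) = 6.782 m/s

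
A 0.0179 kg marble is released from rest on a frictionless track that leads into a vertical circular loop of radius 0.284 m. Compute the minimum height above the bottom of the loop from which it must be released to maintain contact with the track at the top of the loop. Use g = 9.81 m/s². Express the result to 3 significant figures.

h = 0.710 m

At the top, for minimum speed gravity alone supplies the centripetal force: mg = mv_top²/r ⇒ v_top² = gr = 2.786 m²/s²
Energy conservation from release height h to the top (height 2r): mgh = ½mv_top² + mg(2r)
h = v_top²/(2g) + 2r = r/2 + 2r = 5r/2 = 0.7100 m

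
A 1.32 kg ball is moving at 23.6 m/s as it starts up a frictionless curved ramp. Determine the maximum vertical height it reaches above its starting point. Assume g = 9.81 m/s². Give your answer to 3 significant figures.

Setting KE at the bottom equal to PE gained: ½mv² = mgh
h = v²/(2g) = 23.6²/(2 × 9.81) = 28.39 m

h = 28.4 m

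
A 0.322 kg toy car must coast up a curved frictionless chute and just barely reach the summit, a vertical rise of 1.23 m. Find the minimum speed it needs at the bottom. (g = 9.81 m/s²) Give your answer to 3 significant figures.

v = 4.91 m/s

At the top it is momentarily at rest, so all KE converts to PE: ½mv² = mgh
v = √(2gh) = √(2 × 9.81 × 1.23) = 4.912 m/s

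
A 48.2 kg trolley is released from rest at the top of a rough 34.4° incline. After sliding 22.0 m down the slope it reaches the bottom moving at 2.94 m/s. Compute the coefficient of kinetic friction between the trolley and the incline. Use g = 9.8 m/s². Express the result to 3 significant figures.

The energy dissipated by friction is the PE lost minus the KE gained:
mgL sinθ = 5871.1 J; ½mv² = 208.31 J
W_f = 5871.1 − 208.31 = 5663 J
μ_k = W_f/(mg cosθ · L) = 5663/(389.8 × 22.0) = 0.6604

μ_k = 0.660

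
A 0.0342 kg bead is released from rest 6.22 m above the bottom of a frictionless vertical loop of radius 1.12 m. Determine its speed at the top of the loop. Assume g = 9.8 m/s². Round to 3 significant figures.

v = 8.83 m/s

Energy conservation: mgh = ½mv_top² + mg(2r)
v_top² = 2g(h − 2r) = 2(9.8)(6.22 − 2.240) = 78.01
v_top = 8.832 m/s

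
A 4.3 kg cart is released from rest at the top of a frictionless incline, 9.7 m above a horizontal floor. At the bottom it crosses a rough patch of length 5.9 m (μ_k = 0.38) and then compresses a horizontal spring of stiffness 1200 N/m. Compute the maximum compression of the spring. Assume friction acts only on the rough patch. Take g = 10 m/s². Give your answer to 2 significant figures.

Initial energy: E₁ = mgh = (4.3)(10)(9.7) = 417.10 J
Friction removes W_f = μ_k mg d = (0.38)(4.3)(10)(5.9) = 96.41 J
Energy reaching the spring: E = 417.10 − 96.41 = 320.69 J
At max compression ½kx² = E ⇒ x = √(2E/k) = √(2 × 320.69/1200) = 0.7311 m

x = 0.73 m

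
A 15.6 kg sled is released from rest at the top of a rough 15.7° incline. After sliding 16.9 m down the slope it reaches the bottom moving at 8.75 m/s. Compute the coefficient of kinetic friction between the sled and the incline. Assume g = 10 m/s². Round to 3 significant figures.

μ_k = 0.0458

The energy dissipated by friction is the PE lost minus the KE gained:
mgL sinθ = 713.41 J; ½mv² = 597.19 J
W_f = 713.41 − 597.19 = 116.2 J
μ_k = W_f/(mg cosθ · L) = 116.2/(150.2 × 16.9) = 0.04579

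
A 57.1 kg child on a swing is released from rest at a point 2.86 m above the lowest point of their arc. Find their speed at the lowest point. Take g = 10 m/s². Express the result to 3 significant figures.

Energy conservation between the two points: mgh = ½mv²
v = √(2gh) = √(2 × 10 × 2.86) = √57.200 = 7.563 m/s

v = 7.56 m/s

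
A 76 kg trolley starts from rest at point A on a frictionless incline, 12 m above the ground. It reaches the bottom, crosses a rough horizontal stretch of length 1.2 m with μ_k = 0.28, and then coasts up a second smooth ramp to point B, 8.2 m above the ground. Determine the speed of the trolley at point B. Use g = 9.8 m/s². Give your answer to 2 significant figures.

Energy at A: mgh₁ = (76)(9.8)(12) = 8937.6 J
Friction loss: W_f = μ_k mg d = 250.3 J
At B: ½mv² + mgh₂ = mgh₁ − W_f
½mv² = 8937.6 − 250.3 − 6107.4 = 2580.0 J
v = √(2 × 2580.0/76) = 8.240 m/s

v = 8.2 m/s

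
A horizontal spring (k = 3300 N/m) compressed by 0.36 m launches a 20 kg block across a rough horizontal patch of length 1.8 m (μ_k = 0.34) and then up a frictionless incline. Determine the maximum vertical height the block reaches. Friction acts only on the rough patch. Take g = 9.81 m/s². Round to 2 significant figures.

h = 0.48 m

Spring energy: E₀ = ½kx² = ½(3300)(0.36)² = 213.84 J
Friction: W_f = μ_k mg d = (0.34)(20)(9.81)(1.8) = 120.1 J
Energy at base of ramp: E = 213.84 − 120.1 = 93.766 J
At max height all remaining energy is PE: mgh = E ⇒ h = E/(mg) = 93.766/(20 × 9.81) = 0.4779 m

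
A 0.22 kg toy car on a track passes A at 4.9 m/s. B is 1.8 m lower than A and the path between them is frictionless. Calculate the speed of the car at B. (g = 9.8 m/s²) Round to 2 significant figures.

v = 7.7 m/s

Energy conservation between the two points: ½mv₀² + mgh = ½mv²
v² = v₀² + 2gh = (4.9)² + 2(9.8)(1.8) = 59.290
v = √59.290 = 7.700 m/s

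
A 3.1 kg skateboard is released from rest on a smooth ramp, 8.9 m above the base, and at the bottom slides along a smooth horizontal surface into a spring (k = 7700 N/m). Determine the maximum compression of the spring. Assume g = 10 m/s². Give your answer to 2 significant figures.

Gravitational PE at the top equals spring PE at max compression: mgh = ½kx²
x = √(2mgh/k) = √(2 × 3.1 × 10 × 8.9 / 7700) = 0.2677 m

x = 0.27 m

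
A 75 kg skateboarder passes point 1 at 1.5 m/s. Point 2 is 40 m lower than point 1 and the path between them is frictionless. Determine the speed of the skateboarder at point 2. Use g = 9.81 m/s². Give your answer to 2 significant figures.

v = 28 m/s

Mechanical energy is conserved (no friction): ½mv₀² + mgh = ½mv²
v² = v₀² + 2gh = (1.5)² + 2(9.81)(40) = 787.05
v = √787.05 = 28.05 m/s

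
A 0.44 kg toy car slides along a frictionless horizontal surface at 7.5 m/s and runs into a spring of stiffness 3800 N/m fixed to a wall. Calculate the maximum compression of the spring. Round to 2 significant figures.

x = 0.081 m

At max compression the car is momentarily at rest: ½mv² = ½kx²
x = v√(m/k) = 7.5 × √(0.44/3800) = 0.08070 m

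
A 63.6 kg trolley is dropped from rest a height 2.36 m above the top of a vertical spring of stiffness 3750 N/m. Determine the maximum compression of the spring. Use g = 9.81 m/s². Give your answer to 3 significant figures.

x = 1.07 m

Let x be the compression. The total drop is H + x, and the trolley is instantaneously at rest at max compression, so energy conservation gives:
mg(H + x) = ½kx²
½(3750)x² − (63.6)(9.81)x − (63.6)(9.81)(2.36) = 0
1875x² − 623.9x − 1472 = 0
x = [623.9 + √(389271 + 1.1043e+07)]/(2 × 1875) = 1.068 m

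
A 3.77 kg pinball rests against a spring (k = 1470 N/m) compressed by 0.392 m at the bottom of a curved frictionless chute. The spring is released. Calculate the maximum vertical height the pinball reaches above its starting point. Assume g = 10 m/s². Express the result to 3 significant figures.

All spring PE becomes gravitational PE at the highest point: ½kx² = mgh
h = kx²/(2mg) = (1470)(0.392)²/(2 × 3.77 × 10) = 2.996 m

h = 3.00 m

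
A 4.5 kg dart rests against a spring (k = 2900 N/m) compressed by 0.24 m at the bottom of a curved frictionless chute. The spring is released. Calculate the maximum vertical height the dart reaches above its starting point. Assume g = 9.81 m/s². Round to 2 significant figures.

At maximum height the dart is at rest, so ½kx² = mgh
h = kx²/(2mg) = (2900)(0.24)²/(2 × 4.5 × 9.81) = 1.892 m

h = 1.9 m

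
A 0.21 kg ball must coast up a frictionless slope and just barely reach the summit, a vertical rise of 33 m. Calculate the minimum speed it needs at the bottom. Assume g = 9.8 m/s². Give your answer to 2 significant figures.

At the top it is momentarily at rest, so all KE converts to PE: ½mv² = mgh
v = √(2gh) = √(2 × 9.8 × 33) = 25.43 m/s

v = 25 m/s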